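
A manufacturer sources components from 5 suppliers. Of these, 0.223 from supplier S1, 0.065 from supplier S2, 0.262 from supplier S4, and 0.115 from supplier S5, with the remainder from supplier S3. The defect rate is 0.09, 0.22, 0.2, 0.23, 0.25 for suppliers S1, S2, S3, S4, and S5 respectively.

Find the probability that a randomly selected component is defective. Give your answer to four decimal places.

P(S3) = 1 − (0.223 + 0.065 + 0.262 + 0.115) = 0.335.
P(D) = P(D|S1)·P(S1) + P(D|S2)·P(S2) + P(D|S3)·P(S3) + P(D|S4)·P(S4) + P(D|S5)·P(S5)
      = 0.09·0.223 + 0.22·0.065 + 0.2·0.335 + 0.23·0.262 + 0.25·0.115
      = 0.02007 + 0.0143 + 0.067 + 0.06026 + 0.02875 = 0.19038

0.1904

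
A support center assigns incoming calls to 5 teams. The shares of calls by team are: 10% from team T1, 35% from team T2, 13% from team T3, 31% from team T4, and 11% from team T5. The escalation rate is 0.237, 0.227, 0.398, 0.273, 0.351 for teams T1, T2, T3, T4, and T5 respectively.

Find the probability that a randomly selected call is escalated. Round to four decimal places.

0.2781

P(E) = P(E|T1)·P(T1) + P(E|T2)·P(T2) + P(E|T3)·P(T3) + P(E|T4)·P(T4) + P(E|T5)·P(T5)
      = 0.237·0.1 + 0.227·0.35 + 0.398·0.13 + 0.273·0.31 + 0.351·0.11
      = 0.0237 + 0.07945 + 0.05174 + 0.08463 + 0.03861 = 0.27813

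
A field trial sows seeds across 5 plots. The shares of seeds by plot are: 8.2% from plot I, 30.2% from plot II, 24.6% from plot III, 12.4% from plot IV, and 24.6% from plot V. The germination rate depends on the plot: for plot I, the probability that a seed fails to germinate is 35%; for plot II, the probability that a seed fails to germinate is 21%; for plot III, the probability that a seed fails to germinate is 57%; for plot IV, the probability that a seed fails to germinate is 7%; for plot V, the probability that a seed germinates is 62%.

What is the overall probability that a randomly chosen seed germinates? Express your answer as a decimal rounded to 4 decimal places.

P(G|I) = 1 − 0.35 = 0.65.
P(G|II) = 1 − 0.21 = 0.79.
P(G|III) = 1 − 0.57 = 0.43.
P(G|IV) = 1 − 0.07 = 0.93.
P(G) = P(G|I)·P(I) + P(G|II)·P(II) + P(G|III)·P(III) + P(G|IV)·P(IV) + P(G|V)·P(V)
      = 0.65·0.082 + 0.79·0.302 + 0.43·0.246 + 0.93·0.124 + 0.62·0.246
      = 0.0533 + 0.23858 + 0.10578 + 0.11532 + 0.15252 = 0.6655

P(G) ≈ 0.6655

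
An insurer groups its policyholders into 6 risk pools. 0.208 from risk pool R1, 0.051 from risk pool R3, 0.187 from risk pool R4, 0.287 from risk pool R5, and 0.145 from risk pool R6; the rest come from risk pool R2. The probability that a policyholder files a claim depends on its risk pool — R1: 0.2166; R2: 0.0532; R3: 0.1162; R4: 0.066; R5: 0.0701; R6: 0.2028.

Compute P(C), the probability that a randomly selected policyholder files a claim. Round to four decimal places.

P(R2) = 1 − (0.208 + 0.051 + 0.187 + 0.287 + 0.145) = 0.122.
Summing over the partition,
P(C) = P(C|R1)·P(R1) + P(C|R2)·P(R2) + P(C|R3)·P(R3) + P(C|R4)·P(R4) + P(C|R5)·P(R5) + P(C|R6)·P(R6)
      = 0.2166·0.208 + 0.0532·0.122 + 0.1162·0.051 + 0.066·0.187 + 0.0701·0.287 + 0.2028·0.145
      = 0.0450528 + 0.0064904 + 0.0059262 + 0.012342 + 0.0201187 + 0.029406 = 0.1193361

P(C) ≈ 0.1193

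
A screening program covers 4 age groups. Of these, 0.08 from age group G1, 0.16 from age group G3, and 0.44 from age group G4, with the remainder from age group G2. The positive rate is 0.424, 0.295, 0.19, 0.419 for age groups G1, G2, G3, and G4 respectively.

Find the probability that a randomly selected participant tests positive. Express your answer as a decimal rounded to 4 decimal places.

P(T) ≈ 0.3431

P(G2) = 1 − (0.08 + 0.16 + 0.44) = 0.32.
By the law of total probability,
P(T) = P(T|G1)·P(G1) + P(T|G2)·P(G2) + P(T|G3)·P(G3) + P(T|G4)·P(G4)
      = 0.424·0.08 + 0.295·0.32 + 0.19·0.16 + 0.419·0.44
      = 0.03392 + 0.0944 + 0.0304 + 0.18436 = 0.34308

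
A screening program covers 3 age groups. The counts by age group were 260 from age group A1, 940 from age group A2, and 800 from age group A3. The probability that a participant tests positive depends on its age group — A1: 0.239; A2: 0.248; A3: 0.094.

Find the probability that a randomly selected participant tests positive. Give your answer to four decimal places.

0.1852

Total: 260 + 940 + 800 = 2000.
P(A1) = 260/2000 = 0.13. P(A2) = 940/2000 = 0.47. P(A3) = 800/2000 = 0.4.
By the law of total probability,
P(T) = P(T|A1)·P(A1) + P(T|A2)·P(A2) + P(T|A3)·P(A3)
      = 0.239·0.13 + 0.248·0.47 + 0.094·0.4
      = 0.03107 + 0.11656 + 0.0376 = 0.18523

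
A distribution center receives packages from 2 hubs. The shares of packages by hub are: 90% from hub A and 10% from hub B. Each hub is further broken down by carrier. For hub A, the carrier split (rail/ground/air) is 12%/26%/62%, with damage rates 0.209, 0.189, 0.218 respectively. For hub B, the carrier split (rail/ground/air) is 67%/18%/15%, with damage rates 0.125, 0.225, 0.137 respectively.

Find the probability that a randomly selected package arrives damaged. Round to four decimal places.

P(D|A) = 0.12·0.209 + 0.26·0.189 + 0.62·0.218 = 0.02508 + 0.04914 + 0.13516 = 0.20938
P(D|B) = 0.67·0.125 + 0.18·0.225 + 0.15·0.137 = 0.08375 + 0.0405 + 0.02055 = 0.1448
By total probability over the outer partition,
P(D) = 0.9·0.20938 + 0.1·0.1448
      = 0.188442 + 0.01448 = 0.202922

P(D) ≈ 0.2029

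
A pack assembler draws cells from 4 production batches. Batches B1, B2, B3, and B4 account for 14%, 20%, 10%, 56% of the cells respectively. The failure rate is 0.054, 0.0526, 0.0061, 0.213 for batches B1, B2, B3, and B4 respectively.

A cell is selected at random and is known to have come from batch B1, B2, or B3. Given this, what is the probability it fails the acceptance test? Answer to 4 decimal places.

Let S = {B1, B2, B3}.
P(S) = 0.14 + 0.2 + 0.1 = 0.44.
P(F ∩ S) = 0.054·0.14 + 0.0526·0.2 + 0.0061·0.1 = 0.00756 + 0.01052 + 0.00061 = 0.01869.
P(F | S) = 0.01869 / 0.44 = 0.042477…

0.0425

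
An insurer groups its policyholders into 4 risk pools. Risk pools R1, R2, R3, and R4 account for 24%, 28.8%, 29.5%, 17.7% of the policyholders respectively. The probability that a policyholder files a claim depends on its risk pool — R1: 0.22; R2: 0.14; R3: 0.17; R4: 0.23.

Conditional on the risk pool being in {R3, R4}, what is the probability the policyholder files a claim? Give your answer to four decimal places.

Let S = {R3, R4}.
P(S) = 0.295 + 0.177 = 0.472.
P(C ∩ S) = 0.17·0.295 + 0.23·0.177 = 0.05015 + 0.04071 = 0.09086.
P(C | S) = 0.09086 / 0.472 = 0.192500…

P(C|S) ≈ 0.1925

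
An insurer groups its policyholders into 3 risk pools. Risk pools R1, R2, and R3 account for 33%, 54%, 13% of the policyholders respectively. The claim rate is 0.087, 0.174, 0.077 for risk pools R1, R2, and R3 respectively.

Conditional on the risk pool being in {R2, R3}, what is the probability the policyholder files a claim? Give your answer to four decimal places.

Let S = {R2, R3}.
P(S) = 0.54 + 0.13 = 0.67.
P(C ∩ S) = 0.174·0.54 + 0.077·0.13 = 0.09396 + 0.01001 = 0.10397.
P(C | S) = 0.10397 / 0.67 = 0.155179…

0.1552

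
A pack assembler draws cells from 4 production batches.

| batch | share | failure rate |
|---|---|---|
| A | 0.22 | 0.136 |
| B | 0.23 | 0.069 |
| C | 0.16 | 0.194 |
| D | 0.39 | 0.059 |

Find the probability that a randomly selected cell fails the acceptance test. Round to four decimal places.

P(F) ≈ 0.0998

P(F) = P(F|A)·P(A) + P(F|B)·P(B) + P(F|C)·P(C) + P(F|D)·P(D)
      = 0.136·0.22 + 0.069·0.23 + 0.194·0.16 + 0.059·0.39
      = 0.02992 + 0.01587 + 0.03104 + 0.02301 = 0.09984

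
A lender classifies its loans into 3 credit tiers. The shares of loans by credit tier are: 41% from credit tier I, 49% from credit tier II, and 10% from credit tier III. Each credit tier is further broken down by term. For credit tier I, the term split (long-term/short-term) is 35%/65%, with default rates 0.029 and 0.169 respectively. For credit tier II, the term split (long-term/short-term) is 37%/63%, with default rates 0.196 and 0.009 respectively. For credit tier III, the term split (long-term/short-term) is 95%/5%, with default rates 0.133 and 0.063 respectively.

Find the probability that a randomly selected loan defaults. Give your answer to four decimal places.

P(D) ≈ 0.1005

P(D|I) = 0.35·0.029 + 0.65·0.169 = 0.01015 + 0.10985 = 0.12
P(D|II) = 0.37·0.196 + 0.63·0.009 = 0.07252 + 0.00567 = 0.07819
P(D|III) = 0.95·0.133 + 0.05·0.063 = 0.12635 + 0.00315 = 0.1295
Then overall,
P(D) = 0.41·0.12 + 0.49·0.07819 + 0.1·0.1295
      = 0.0492 + 0.0383131 + 0.01295 = 0.1004631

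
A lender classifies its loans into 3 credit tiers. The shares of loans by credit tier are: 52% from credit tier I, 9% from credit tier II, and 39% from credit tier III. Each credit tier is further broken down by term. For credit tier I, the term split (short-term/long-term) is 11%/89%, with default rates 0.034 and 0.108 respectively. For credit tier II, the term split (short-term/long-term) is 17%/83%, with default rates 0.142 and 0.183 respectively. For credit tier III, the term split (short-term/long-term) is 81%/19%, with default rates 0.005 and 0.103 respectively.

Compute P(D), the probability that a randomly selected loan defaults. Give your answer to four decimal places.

P(D|I) = 0.11·0.034 + 0.89·0.108 = 0.00374 + 0.09612 = 0.09986
P(D|II) = 0.17·0.142 + 0.83·0.183 = 0.02414 + 0.15189 = 0.17603
P(D|III) = 0.81·0.005 + 0.19·0.103 = 0.00405 + 0.01957 = 0.02362
By total probability over the outer partition,
P(D) = 0.52·0.09986 + 0.09·0.17603 + 0.39·0.02362
      = 0.0519272 + 0.0158427 + 0.0092118 = 0.0769817

P(D) ≈ 0.0770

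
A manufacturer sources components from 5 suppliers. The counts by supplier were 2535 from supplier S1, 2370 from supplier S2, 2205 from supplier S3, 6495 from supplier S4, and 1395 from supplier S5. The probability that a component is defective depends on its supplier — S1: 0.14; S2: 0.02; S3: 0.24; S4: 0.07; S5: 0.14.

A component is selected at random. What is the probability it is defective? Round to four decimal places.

0.1054

Total: 2535 + 2370 + 2205 + 6495 + 1395 = 15000.
P(S1) = 2535/15000 = 0.169. P(S2) = 2370/15000 = 0.158. P(S3) = 2205/15000 = 0.147. P(S4) = 6495/15000 = 0.433. P(S5) = 1395/15000 = 0.093.
By the law of total probability,
P(D) = P(D|S1)·P(S1) + P(D|S2)·P(S2) + P(D|S3)·P(S3) + P(D|S4)·P(S4) + P(D|S5)·P(S5)
      = 0.14·0.169 + 0.02·0.158 + 0.24·0.147 + 0.07·0.433 + 0.14·0.093
      = 0.02366 + 0.00316 + 0.03528 + 0.03031 + 0.01302 = 0.10543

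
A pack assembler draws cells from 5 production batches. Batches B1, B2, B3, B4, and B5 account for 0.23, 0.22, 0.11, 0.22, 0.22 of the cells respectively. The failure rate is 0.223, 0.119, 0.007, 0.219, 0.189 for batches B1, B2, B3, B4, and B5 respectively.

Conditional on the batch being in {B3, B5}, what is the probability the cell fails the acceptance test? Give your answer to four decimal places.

P(F|S) ≈ 0.1283

Let S = {B3, B5}.
P(S) = 0.11 + 0.22 = 0.33.
P(F ∩ S) = 0.007·0.11 + 0.189·0.22 = 0.00077 + 0.04158 = 0.04235.
P(F | S) = 0.04235 / 0.33 = 0.128333…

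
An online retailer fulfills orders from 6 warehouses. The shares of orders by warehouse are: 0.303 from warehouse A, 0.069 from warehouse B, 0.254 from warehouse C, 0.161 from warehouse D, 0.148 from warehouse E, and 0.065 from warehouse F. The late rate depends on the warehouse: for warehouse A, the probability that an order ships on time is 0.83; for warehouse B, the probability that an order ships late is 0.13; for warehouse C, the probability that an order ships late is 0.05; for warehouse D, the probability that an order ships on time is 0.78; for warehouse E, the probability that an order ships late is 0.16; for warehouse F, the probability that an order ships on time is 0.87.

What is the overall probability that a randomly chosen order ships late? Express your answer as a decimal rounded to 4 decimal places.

P(L|A) = 1 − 0.83 = 0.17.
P(L|D) = 1 − 0.78 = 0.22.
P(L|F) = 1 − 0.87 = 0.13.
P(L) = P(L|A)·P(A) + P(L|B)·P(B) + P(L|C)·P(C) + P(L|D)·P(D) + P(L|E)·P(E) + P(L|F)·P(F)
      = 0.17·0.303 + 0.13·0.069 + 0.05·0.254 + 0.22·0.161 + 0.16·0.148 + 0.13·0.065
      = 0.05151 + 0.00897 + 0.0127 + 0.03542 + 0.02368 + 0.00845 = 0.14073

0.1407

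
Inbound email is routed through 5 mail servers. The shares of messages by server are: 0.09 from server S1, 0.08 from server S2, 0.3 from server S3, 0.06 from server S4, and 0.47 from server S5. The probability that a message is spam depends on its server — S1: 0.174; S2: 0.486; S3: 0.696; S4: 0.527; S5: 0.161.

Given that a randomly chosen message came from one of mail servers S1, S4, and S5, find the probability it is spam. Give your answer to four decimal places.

Let J = {S1, S4, S5}.
P(J) = 0.09 + 0.06 + 0.47 = 0.62.
P(S ∩ J) = 0.174·0.09 + 0.527·0.06 + 0.161·0.47 = 0.01566 + 0.03162 + 0.07567 = 0.12295.
P(S | J) = 0.12295 / 0.62 = 0.198306…

P(S|J) ≈ 0.1983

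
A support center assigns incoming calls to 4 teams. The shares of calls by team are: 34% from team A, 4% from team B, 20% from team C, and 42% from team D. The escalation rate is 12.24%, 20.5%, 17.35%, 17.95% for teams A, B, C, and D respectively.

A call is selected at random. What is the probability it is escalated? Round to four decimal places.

P(E) ≈ 0.1599

By the law of total probability,
P(E) = P(E|A)·P(A) + P(E|B)·P(B) + P(E|C)·P(C) + P(E|D)·P(D)
      = 0.1224·0.34 + 0.205·0.04 + 0.1735·0.2 + 0.1795·0.42
      = 0.041616 + 0.0082 + 0.0347 + 0.07539 = 0.159906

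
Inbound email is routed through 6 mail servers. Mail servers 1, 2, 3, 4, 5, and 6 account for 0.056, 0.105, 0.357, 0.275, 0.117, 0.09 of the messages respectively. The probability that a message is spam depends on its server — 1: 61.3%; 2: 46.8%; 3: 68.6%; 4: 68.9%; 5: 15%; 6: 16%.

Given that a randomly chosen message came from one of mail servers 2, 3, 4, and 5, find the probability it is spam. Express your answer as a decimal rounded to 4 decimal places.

Let J = {2, 3, 4, 5}.
P(J) = 0.105 + 0.357 + 0.275 + 0.117 = 0.854.
P(S ∩ J) = 0.468·0.105 + 0.686·0.357 + 0.689·0.275 + 0.15·0.117 = 0.04914 + 0.244902 + 0.189475 + 0.01755 = 0.501067.
P(S | J) = 0.501067 / 0.854 = 0.586730…

0.5867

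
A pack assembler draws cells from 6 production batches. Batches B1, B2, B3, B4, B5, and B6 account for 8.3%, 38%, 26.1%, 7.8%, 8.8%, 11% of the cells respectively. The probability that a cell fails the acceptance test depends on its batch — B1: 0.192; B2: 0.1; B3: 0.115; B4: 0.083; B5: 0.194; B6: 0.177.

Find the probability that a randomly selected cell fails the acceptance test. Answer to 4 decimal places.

P(F) = P(F|B1)·P(B1) + P(F|B2)·P(B2) + P(F|B3)·P(B3) + P(F|B4)·P(B4) + P(F|B5)·P(B5) + P(F|B6)·P(B6)
      = 0.192·0.083 + 0.1·0.38 + 0.115·0.261 + 0.083·0.078 + 0.194·0.088 + 0.177·0.11
      = 0.015936 + 0.038 + 0.030015 + 0.006474 + 0.017072 + 0.01947 = 0.126967

P(F) ≈ 0.1270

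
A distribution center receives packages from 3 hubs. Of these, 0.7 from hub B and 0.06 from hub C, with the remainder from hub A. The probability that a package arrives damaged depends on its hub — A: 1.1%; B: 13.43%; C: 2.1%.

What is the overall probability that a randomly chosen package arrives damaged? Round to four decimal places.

P(A) = 1 − (0.7 + 0.06) = 0.24.
By the law of total probability,
P(D) = P(D|A)·P(A) + P(D|B)·P(B) + P(D|C)·P(C)
      = 0.011·0.24 + 0.1343·0.7 + 0.021·0.06
      = 0.00264 + 0.09401 + 0.00126 = 0.09791

P(D) ≈ 0.0979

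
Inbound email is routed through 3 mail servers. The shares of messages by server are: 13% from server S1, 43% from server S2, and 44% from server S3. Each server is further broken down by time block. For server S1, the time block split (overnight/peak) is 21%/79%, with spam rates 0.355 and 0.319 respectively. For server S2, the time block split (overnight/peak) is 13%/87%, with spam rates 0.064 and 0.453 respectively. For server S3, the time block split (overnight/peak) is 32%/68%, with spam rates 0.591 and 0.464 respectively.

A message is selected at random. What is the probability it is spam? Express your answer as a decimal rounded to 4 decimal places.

P(S|S1) = 0.21·0.355 + 0.79·0.319 = 0.07455 + 0.25201 = 0.32656
P(S|S2) = 0.13·0.064 + 0.87·0.453 = 0.00832 + 0.39411 = 0.40243
P(S|S3) = 0.32·0.591 + 0.68·0.464 = 0.18912 + 0.31552 = 0.50464
By total probability over the outer partition,
P(S) = 0.13·0.32656 + 0.43·0.40243 + 0.44·0.50464
      = 0.0424528 + 0.1730449 + 0.2220416 = 0.4375393

P(S) ≈ 0.4375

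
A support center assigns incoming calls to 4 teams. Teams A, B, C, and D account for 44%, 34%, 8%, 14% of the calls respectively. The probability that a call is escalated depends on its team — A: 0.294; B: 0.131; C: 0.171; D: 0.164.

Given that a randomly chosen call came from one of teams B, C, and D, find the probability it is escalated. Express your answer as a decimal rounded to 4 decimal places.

0.1450

Let S = {B, C, D}.
P(S) = 0.34 + 0.08 + 0.14 = 0.56.
P(E ∩ S) = 0.131·0.34 + 0.171·0.08 + 0.164·0.14 = 0.04454 + 0.01368 + 0.02296 = 0.08118.
P(E | S) = 0.08118 / 0.56 = 0.144964…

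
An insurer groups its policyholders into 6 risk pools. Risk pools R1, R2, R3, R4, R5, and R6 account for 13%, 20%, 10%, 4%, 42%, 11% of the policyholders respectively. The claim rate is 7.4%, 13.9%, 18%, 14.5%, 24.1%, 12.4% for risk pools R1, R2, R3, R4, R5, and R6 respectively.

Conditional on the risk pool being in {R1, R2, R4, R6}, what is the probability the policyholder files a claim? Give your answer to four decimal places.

Let S = {R1, R2, R4, R6}.
P(S) = 0.13 + 0.2 + 0.04 + 0.11 = 0.48.
P(C ∩ S) = 0.074·0.13 + 0.139·0.2 + 0.145·0.04 + 0.124·0.11 = 0.00962 + 0.0278 + 0.0058 + 0.01364 = 0.05686.
P(C | S) = 0.05686 / 0.48 = 0.118458…

P(C|S) ≈ 0.1185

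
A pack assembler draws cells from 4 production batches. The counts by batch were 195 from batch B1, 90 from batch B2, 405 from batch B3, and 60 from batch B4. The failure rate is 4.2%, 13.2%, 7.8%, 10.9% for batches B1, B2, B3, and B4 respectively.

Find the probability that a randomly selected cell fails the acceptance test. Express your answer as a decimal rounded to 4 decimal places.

Total: 195 + 90 + 405 + 60 = 750.
P(B1) = 195/750 = 0.26. P(B2) = 90/750 = 0.12. P(B3) = 405/750 = 0.54. P(B4) = 60/750 = 0.08.
P(F) = P(F|B1)·P(B1) + P(F|B2)·P(B2) + P(F|B3)·P(B3) + P(F|B4)·P(B4)
      = 0.042·0.26 + 0.132·0.12 + 0.078·0.54 + 0.109·0.08
      = 0.01092 + 0.01584 + 0.04212 + 0.00872 = 0.0776

0.0776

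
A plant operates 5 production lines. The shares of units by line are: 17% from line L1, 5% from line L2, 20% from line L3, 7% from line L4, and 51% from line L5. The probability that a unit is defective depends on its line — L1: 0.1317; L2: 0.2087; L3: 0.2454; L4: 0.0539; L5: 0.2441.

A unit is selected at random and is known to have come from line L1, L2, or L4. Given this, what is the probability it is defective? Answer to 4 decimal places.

P(D|S) ≈ 0.1262

Let S = {L1, L2, L4}.
P(S) = 0.17 + 0.05 + 0.07 = 0.29.
P(D ∩ S) = 0.1317·0.17 + 0.2087·0.05 + 0.0539·0.07 = 0.022389 + 0.010435 + 0.003773 = 0.036597.
P(D | S) = 0.036597 / 0.29 = 0.126197…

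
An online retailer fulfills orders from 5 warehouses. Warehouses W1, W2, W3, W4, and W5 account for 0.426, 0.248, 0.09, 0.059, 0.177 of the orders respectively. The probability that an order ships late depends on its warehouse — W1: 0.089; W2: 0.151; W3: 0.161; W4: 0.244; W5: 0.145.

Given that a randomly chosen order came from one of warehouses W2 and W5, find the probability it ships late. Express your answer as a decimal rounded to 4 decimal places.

0.1485

Let S = {W2, W5}.
P(S) = 0.248 + 0.177 = 0.425.
P(L ∩ S) = 0.151·0.248 + 0.145·0.177 = 0.037448 + 0.025665 = 0.063113.
P(L | S) = 0.063113 / 0.425 = 0.148501…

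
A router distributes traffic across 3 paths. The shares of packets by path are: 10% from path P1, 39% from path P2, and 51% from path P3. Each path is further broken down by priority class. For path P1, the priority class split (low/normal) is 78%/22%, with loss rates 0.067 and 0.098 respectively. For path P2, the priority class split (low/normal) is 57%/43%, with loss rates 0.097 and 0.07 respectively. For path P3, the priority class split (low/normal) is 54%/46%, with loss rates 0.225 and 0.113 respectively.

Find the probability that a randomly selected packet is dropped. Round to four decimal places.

P(L|P1) = 0.78·0.067 + 0.22·0.098 = 0.05226 + 0.02156 = 0.07382
P(L|P2) = 0.57·0.097 + 0.43·0.07 = 0.05529 + 0.0301 = 0.08539
P(L|P3) = 0.54·0.225 + 0.46·0.113 = 0.1215 + 0.05198 = 0.17348
By total probability over the outer partition,
P(L) = 0.1·0.07382 + 0.39·0.08539 + 0.51·0.17348
      = 0.007382 + 0.0333021 + 0.0884748 = 0.1291589

0.1292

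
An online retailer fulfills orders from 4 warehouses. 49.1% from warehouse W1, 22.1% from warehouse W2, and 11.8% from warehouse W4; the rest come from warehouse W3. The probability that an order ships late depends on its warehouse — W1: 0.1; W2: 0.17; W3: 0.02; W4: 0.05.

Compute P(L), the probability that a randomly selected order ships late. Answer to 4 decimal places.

P(L) ≈ 0.0960

P(W3) = 1 − (0.491 + 0.221 + 0.118) = 0.17.
P(L) = P(L|W1)·P(W1) + P(L|W2)·P(W2) + P(L|W3)·P(W3) + P(L|W4)·P(W4)
      = 0.1·0.491 + 0.17·0.221 + 0.02·0.17 + 0.05·0.118
      = 0.0491 + 0.03757 + 0.0034 + 0.0059 = 0.09597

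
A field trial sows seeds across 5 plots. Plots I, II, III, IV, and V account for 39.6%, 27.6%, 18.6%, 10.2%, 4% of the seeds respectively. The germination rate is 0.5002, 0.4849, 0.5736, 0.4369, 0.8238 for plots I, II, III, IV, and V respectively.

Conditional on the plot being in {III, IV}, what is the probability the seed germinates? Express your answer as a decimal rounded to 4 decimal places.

Let S = {III, IV}.
P(S) = 0.186 + 0.102 = 0.288.
P(G ∩ S) = 0.5736·0.186 + 0.4369·0.102 = 0.1066896 + 0.0445638 = 0.1512534.
P(G | S) = 0.1512534 / 0.288 = 0.525185…

0.5252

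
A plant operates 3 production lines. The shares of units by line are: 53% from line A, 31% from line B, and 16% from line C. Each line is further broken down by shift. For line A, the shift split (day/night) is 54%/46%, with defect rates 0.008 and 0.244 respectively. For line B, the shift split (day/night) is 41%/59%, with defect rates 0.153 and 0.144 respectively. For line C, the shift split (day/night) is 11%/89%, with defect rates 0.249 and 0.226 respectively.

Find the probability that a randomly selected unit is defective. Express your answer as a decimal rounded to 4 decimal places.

P(D|A) = 0.54·0.008 + 0.46·0.244 = 0.00432 + 0.11224 = 0.11656
P(D|B) = 0.41·0.153 + 0.59·0.144 = 0.06273 + 0.08496 = 0.14769
P(D|C) = 0.11·0.249 + 0.89·0.226 = 0.02739 + 0.20114 = 0.22853
Then overall,
P(D) = 0.53·0.11656 + 0.31·0.14769 + 0.16·0.22853
      = 0.0617768 + 0.0457839 + 0.0365648 = 0.1441255

0.1441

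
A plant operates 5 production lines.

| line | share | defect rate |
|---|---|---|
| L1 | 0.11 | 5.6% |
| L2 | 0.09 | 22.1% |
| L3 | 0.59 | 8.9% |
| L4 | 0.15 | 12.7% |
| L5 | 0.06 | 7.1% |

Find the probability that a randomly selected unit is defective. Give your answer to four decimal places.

P(D) = P(D|L1)·P(L1) + P(D|L2)·P(L2) + P(D|L3)·P(L3) + P(D|L4)·P(L4) + P(D|L5)·P(L5)
      = 0.056·0.11 + 0.221·0.09 + 0.089·0.59 + 0.127·0.15 + 0.071·0.06
      = 0.00616 + 0.01989 + 0.05251 + 0.01905 + 0.00426 = 0.10187

P(D) ≈ 0.1019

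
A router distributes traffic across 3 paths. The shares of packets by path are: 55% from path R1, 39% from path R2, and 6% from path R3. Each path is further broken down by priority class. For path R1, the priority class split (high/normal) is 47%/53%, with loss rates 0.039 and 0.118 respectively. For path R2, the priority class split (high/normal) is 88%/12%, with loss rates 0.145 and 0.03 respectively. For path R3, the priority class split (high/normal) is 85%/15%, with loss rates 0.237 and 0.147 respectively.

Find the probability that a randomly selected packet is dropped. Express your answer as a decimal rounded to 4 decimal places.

P(L) ≈ 0.1091

P(L|R1) = 0.47·0.039 + 0.53·0.118 = 0.01833 + 0.06254 = 0.08087
P(L|R2) = 0.88·0.145 + 0.12·0.03 = 0.1276 + 0.0036 = 0.1312
P(L|R3) = 0.85·0.237 + 0.15·0.147 = 0.20145 + 0.02205 = 0.2235
Then overall,
P(L) = 0.55·0.08087 + 0.39·0.1312 + 0.06·0.2235
      = 0.0444785 + 0.051168 + 0.01341 = 0.1090565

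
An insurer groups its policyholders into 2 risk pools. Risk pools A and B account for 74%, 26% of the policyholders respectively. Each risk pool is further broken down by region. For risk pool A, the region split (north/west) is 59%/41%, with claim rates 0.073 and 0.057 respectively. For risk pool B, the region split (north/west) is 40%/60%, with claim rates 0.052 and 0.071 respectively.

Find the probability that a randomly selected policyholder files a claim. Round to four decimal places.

P(C|A) = 0.59·0.073 + 0.41·0.057 = 0.04307 + 0.02337 = 0.06644
P(C|B) = 0.4·0.052 + 0.6·0.071 = 0.0208 + 0.0426 = 0.0634
Then overall,
P(C) = 0.74·0.06644 + 0.26·0.0634
      = 0.0491656 + 0.016484 = 0.0656496

0.0656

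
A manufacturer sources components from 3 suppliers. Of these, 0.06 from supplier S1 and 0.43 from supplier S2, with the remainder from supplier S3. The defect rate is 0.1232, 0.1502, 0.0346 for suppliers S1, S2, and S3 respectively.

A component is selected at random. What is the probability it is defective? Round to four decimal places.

P(D) ≈ 0.0896

P(S3) = 1 − (0.06 + 0.43) = 0.51.
P(D) = P(D|S1)·P(S1) + P(D|S2)·P(S2) + P(D|S3)·P(S3)
      = 0.1232·0.06 + 0.1502·0.43 + 0.0346·0.51
      = 0.007392 + 0.064586 + 0.017646 = 0.089624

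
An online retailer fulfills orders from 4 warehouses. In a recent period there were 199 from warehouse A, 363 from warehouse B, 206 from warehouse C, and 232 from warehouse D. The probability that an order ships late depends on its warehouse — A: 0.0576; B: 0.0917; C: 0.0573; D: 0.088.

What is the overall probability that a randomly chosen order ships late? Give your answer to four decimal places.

Total: 199 + 363 + 206 + 232 = 1000.
P(A) = 199/1000 = 0.199. P(B) = 363/1000 = 0.363. P(C) = 206/1000 = 0.206. P(D) = 232/1000 = 0.232.
Using total probability over the partition,
P(L) = P(L|A)·P(A) + P(L|B)·P(B) + P(L|C)·P(C) + P(L|D)·P(D)
      = 0.0576·0.199 + 0.0917·0.363 + 0.0573·0.206 + 0.088·0.232
      = 0.0114624 + 0.0332871 + 0.0118038 + 0.020416 = 0.0769693

P(L) ≈ 0.0770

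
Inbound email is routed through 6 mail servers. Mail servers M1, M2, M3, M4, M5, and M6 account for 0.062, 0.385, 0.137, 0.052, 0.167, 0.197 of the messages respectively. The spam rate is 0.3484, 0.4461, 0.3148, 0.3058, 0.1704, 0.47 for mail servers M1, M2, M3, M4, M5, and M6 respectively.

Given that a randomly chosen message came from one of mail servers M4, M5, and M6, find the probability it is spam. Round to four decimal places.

0.3292

Let J = {M4, M5, M6}.
P(J) = 0.052 + 0.167 + 0.197 = 0.416.
P(S ∩ J) = 0.3058·0.052 + 0.1704·0.167 + 0.47·0.197 = 0.0159016 + 0.0284568 + 0.09259 = 0.1369484.
P(S | J) = 0.1369484 / 0.416 = 0.329203…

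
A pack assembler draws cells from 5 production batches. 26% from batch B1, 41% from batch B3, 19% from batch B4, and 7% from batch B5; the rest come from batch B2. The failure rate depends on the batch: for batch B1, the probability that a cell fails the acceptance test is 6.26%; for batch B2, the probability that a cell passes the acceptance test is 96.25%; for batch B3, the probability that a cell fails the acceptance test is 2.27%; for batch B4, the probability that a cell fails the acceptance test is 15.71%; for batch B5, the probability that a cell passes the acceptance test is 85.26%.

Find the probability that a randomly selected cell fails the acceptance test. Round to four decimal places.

P(B2) = 1 − (0.26 + 0.41 + 0.19 + 0.07) = 0.07.
P(F|B2) = 1 − 0.9625 = 0.0375.
P(F|B5) = 1 − 0.8526 = 0.1474.
Summing over the partition,
P(F) = P(F|B1)·P(B1) + P(F|B2)·P(B2) + P(F|B3)·P(B3) + P(F|B4)·P(B4) + P(F|B5)·P(B5)
      = 0.0626·0.26 + 0.0375·0.07 + 0.0227·0.41 + 0.1571·0.19 + 0.1474·0.07
      = 0.016276 + 0.002625 + 0.009307 + 0.029849 + 0.010318 = 0.068375

0.0684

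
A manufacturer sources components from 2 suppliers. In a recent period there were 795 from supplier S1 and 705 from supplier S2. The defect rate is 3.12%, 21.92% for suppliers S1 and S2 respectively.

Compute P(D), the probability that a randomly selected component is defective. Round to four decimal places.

Total: 795 + 705 = 1500.
P(S1) = 795/1500 = 0.53. P(S2) = 705/1500 = 0.47.
Summing over the partition,
P(D) = P(D|S1)·P(S1) + P(D|S2)·P(S2)
      = 0.0312·0.53 + 0.2192·0.47
      = 0.016536 + 0.103024 = 0.11956

P(D) ≈ 0.1196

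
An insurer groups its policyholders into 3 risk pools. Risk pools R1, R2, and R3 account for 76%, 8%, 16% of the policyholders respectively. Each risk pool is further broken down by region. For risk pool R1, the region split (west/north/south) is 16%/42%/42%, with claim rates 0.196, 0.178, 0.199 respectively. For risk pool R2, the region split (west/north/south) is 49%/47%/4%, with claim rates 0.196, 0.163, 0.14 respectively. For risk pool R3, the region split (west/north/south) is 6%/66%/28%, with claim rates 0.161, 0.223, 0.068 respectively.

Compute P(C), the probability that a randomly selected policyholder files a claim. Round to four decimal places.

P(C) ≈ 0.1866

P(C|R1) = 0.16·0.196 + 0.42·0.178 + 0.42·0.199 = 0.03136 + 0.07476 + 0.08358 = 0.1897
P(C|R2) = 0.49·0.196 + 0.47·0.163 + 0.04·0.14 = 0.09604 + 0.07661 + 0.0056 = 0.17825
P(C|R3) = 0.06·0.161 + 0.66·0.223 + 0.28·0.068 = 0.00966 + 0.14718 + 0.01904 = 0.17588
By total probability over the outer partition,
P(C) = 0.76·0.1897 + 0.08·0.17825 + 0.16·0.17588
      = 0.144172 + 0.01426 + 0.0281408 = 0.1865728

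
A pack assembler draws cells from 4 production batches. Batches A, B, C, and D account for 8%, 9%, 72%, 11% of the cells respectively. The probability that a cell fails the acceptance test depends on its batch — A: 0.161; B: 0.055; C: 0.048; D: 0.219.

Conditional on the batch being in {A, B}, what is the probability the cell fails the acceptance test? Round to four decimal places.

P(F|S) ≈ 0.1049

Let S = {A, B}.
P(S) = 0.08 + 0.09 = 0.17.
P(F ∩ S) = 0.161·0.08 + 0.055·0.09 = 0.01288 + 0.00495 = 0.01783.
P(F | S) = 0.01783 / 0.17 = 0.104882…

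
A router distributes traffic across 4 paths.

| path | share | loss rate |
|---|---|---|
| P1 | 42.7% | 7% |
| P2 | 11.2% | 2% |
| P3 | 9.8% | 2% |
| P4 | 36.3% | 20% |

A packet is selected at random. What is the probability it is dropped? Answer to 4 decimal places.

P(L) = P(L|P1)·P(P1) + P(L|P2)·P(P2) + P(L|P3)·P(P3) + P(L|P4)·P(P4)
      = 0.07·0.427 + 0.02·0.112 + 0.02·0.098 + 0.2·0.363
      = 0.02989 + 0.00224 + 0.00196 + 0.0726 = 0.10669

0.1067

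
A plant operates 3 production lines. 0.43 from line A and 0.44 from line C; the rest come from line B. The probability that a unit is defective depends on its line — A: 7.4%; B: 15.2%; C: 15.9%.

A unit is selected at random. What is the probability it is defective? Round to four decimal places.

P(D) ≈ 0.1215

P(B) = 1 − (0.43 + 0.44) = 0.13.
P(D) = P(D|A)·P(A) + P(D|B)·P(B) + P(D|C)·P(C)
      = 0.074·0.43 + 0.152·0.13 + 0.159·0.44
      = 0.03182 + 0.01976 + 0.06996 = 0.12154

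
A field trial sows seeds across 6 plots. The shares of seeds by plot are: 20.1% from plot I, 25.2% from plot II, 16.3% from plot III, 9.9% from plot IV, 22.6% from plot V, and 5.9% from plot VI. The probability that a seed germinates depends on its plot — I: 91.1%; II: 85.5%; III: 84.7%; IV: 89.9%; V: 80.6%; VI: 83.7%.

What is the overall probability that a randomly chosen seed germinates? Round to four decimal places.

P(G) ≈ 0.8572

P(G) = P(G|I)·P(I) + P(G|II)·P(II) + P(G|III)·P(III) + P(G|IV)·P(IV) + P(G|V)·P(V) + P(G|VI)·P(VI)
      = 0.911·0.201 + 0.855·0.252 + 0.847·0.163 + 0.899·0.099 + 0.806·0.226 + 0.837·0.059
      = 0.183111 + 0.21546 + 0.138061 + 0.089001 + 0.182156 + 0.049383 = 0.857172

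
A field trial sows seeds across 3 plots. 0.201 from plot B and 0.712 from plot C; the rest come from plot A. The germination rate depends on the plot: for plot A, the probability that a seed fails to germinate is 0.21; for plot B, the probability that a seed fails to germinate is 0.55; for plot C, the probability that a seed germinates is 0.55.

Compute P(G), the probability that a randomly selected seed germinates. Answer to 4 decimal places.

P(G) ≈ 0.5508

P(A) = 1 − (0.201 + 0.712) = 0.087.
P(G|A) = 1 − 0.21 = 0.79.
P(G|B) = 1 − 0.55 = 0.45.
P(G) = P(G|A)·P(A) + P(G|B)·P(B) + P(G|C)·P(C)
      = 0.79·0.087 + 0.45·0.201 + 0.55·0.712
      = 0.06873 + 0.09045 + 0.3916 = 0.55078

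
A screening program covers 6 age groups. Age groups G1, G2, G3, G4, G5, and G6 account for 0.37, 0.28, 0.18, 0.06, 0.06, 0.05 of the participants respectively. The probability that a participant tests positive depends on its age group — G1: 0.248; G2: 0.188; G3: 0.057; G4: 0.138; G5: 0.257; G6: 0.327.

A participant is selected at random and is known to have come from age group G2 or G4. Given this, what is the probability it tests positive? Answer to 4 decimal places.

P(T|S) ≈ 0.1792

Let S = {G2, G4}.
P(S) = 0.28 + 0.06 = 0.34.
P(T ∩ S) = 0.188·0.28 + 0.138·0.06 = 0.05264 + 0.00828 = 0.06092.
P(T | S) = 0.06092 / 0.34 = 0.179176…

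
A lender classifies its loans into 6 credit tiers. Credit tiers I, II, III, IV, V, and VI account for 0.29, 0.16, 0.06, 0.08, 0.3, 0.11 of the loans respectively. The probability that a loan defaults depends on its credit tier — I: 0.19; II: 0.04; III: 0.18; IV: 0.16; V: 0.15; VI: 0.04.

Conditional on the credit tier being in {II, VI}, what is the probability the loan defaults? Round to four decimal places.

0.0400

Let S = {II, VI}.
P(S) = 0.16 + 0.11 = 0.27.
P(D ∩ S) = 0.04·0.16 + 0.04·0.11 = 0.0064 + 0.0044 = 0.0108.
P(D | S) = 0.0108 / 0.27 = 0.040000…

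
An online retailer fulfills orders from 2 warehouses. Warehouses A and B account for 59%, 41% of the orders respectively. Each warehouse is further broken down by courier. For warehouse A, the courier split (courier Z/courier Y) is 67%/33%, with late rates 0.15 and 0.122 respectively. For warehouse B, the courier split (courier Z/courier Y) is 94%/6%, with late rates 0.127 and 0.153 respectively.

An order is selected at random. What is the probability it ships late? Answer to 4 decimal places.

P(L|A) = 0.67·0.15 + 0.33·0.122 = 0.1005 + 0.04026 = 0.14076
P(L|B) = 0.94·0.127 + 0.06·0.153 = 0.11938 + 0.00918 = 0.12856
Then overall,
P(L) = 0.59·0.14076 + 0.41·0.12856
      = 0.0830484 + 0.0527096 = 0.135758

0.1358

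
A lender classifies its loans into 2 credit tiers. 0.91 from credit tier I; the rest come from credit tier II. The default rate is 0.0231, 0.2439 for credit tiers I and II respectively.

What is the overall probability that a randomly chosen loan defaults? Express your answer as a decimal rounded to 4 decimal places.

0.0430

P(II) = 1 − (0.91) = 0.09.
P(D) = P(D|I)·P(I) + P(D|II)·P(II)
      = 0.0231·0.91 + 0.2439·0.09
      = 0.021021 + 0.021951 = 0.042972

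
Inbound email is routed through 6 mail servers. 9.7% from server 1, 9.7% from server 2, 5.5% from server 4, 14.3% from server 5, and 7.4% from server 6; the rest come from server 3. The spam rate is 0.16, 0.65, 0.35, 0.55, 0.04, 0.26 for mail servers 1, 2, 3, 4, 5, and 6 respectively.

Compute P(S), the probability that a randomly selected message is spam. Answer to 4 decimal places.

P(3) = 1 − (0.097 + 0.097 + 0.055 + 0.143 + 0.074) = 0.534.
P(S) = P(S|1)·P(1) + P(S|2)·P(2) + P(S|3)·P(3) + P(S|4)·P(4) + P(S|5)·P(5) + P(S|6)·P(6)
      = 0.16·0.097 + 0.65·0.097 + 0.35·0.534 + 0.55·0.055 + 0.04·0.143 + 0.26·0.074
      = 0.01552 + 0.06305 + 0.1869 + 0.03025 + 0.00572 + 0.01924 = 0.32068

0.3207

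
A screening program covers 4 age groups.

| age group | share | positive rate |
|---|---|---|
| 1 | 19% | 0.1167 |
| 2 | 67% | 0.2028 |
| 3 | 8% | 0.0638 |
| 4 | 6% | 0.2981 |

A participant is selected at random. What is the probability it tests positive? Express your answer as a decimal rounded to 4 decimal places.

P(T) = P(T|1)·P(1) + P(T|2)·P(2) + P(T|3)·P(3) + P(T|4)·P(4)
      = 0.1167·0.19 + 0.2028·0.67 + 0.0638·0.08 + 0.2981·0.06
      = 0.022173 + 0.135876 + 0.005104 + 0.017886 = 0.181039

P(T) ≈ 0.1810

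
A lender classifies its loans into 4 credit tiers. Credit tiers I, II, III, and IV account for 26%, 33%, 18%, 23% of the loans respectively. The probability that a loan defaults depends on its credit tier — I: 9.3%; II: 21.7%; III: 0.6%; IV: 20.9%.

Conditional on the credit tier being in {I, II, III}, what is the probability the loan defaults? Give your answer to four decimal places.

Let S = {I, II, III}.
P(S) = 0.26 + 0.33 + 0.18 = 0.77.
P(D ∩ S) = 0.093·0.26 + 0.217·0.33 + 0.006·0.18 = 0.02418 + 0.07161 + 0.00108 = 0.09687.
P(D | S) = 0.09687 / 0.77 = 0.125805…

0.1258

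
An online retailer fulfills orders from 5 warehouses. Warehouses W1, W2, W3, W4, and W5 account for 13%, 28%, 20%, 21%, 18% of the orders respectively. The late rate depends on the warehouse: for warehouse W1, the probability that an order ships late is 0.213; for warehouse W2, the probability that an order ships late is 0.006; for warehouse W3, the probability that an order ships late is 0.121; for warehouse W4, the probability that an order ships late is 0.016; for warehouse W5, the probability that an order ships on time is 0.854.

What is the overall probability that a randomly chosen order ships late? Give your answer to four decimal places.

P(L) ≈ 0.0832

P(L|W5) = 1 − 0.854 = 0.146.
By the law of total probability,
P(L) = P(L|W1)·P(W1) + P(L|W2)·P(W2) + P(L|W3)·P(W3) + P(L|W4)·P(W4) + P(L|W5)·P(W5)
      = 0.213·0.13 + 0.006·0.28 + 0.121·0.2 + 0.016·0.21 + 0.146·0.18
      = 0.02769 + 0.00168 + 0.0242 + 0.00336 + 0.02628 = 0.08321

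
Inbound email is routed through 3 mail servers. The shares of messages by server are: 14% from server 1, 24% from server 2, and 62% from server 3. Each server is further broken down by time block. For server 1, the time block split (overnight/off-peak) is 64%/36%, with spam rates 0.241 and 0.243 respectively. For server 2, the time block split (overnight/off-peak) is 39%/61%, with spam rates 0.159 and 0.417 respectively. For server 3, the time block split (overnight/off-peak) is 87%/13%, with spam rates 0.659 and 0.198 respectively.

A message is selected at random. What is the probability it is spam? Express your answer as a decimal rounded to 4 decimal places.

P(S|1) = 0.64·0.241 + 0.36·0.243 = 0.15424 + 0.08748 = 0.24172
P(S|2) = 0.39·0.159 + 0.61·0.417 = 0.06201 + 0.25437 = 0.31638
P(S|3) = 0.87·0.659 + 0.13·0.198 = 0.57333 + 0.02574 = 0.59907
Then overall,
P(S) = 0.14·0.24172 + 0.24·0.31638 + 0.62·0.59907
      = 0.0338408 + 0.0759312 + 0.3714234 = 0.4811954

P(S) ≈ 0.4812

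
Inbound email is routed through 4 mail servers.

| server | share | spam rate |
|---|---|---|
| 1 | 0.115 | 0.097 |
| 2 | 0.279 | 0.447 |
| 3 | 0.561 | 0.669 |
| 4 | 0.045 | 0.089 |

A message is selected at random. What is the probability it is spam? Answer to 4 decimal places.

P(S) ≈ 0.5152

P(S) = P(S|1)·P(1) + P(S|2)·P(2) + P(S|3)·P(3) + P(S|4)·P(4)
      = 0.097·0.115 + 0.447·0.279 + 0.669·0.561 + 0.089·0.045
      = 0.011155 + 0.124713 + 0.375309 + 0.004005 = 0.515182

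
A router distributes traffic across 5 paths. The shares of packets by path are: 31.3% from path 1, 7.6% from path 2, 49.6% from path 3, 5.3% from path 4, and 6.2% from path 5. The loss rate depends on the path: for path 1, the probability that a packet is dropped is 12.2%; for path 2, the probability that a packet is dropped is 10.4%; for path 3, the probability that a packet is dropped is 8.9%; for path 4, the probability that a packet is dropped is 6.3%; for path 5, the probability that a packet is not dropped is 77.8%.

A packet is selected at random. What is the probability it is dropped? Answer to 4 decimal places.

P(L) ≈ 0.1073

P(L|5) = 1 − 0.778 = 0.222.
Using total probability over the partition,
P(L) = P(L|1)·P(1) + P(L|2)·P(2) + P(L|3)·P(3) + P(L|4)·P(4) + P(L|5)·P(5)
      = 0.122·0.313 + 0.104·0.076 + 0.089·0.496 + 0.063·0.053 + 0.222·0.062
      = 0.038186 + 0.007904 + 0.044144 + 0.003339 + 0.013764 = 0.107337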